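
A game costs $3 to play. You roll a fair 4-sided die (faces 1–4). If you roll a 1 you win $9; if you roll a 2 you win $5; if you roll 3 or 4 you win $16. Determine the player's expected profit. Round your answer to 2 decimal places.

E[payout] = (1/4)·5 + (1/4)·9 + (1/2)·16 = 23/2
Expected profit = 23/2 − 3 = 17/2 ≈ $8.50

$8.50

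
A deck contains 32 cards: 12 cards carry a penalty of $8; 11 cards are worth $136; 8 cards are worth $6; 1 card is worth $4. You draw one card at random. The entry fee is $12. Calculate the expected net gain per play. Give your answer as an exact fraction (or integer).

267/8 dollars

E[payout] = (12/32)·(-8) + (11/32)·136 + (8/32)·6 + (1/32)·4 = 363/8
Expected profit = 363/8 − 12 = 267/8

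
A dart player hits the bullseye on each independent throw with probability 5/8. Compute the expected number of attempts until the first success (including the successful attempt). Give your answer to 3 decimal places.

1.600

For a geometric distribution, E[trials] = 1/p = 1/(5/8) = 8/5.
≈ 1.600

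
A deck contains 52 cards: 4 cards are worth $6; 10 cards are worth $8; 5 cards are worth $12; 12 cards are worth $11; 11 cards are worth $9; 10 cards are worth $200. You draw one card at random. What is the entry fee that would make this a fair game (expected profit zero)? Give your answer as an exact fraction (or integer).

E[payout] = (4/52)·6 + (10/52)·8 + (5/52)·12 + (12/52)·11 + (11/52)·9 + (10/52)·200 = 2395/52
Fair fee = E[payout] = 2395/52

2395/52 dollars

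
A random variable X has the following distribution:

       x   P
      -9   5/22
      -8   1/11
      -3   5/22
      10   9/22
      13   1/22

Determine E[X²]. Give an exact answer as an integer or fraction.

E[X²] = (5/22)·81 + (1/11)·64 + (5/22)·9 + (9/22)·100 + (1/22)·169
     = 1647/22

1647/22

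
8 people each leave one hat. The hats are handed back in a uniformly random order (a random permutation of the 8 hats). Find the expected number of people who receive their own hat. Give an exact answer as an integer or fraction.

1

Let Xᵢ = 1 if person i gets their own hat. For each i, P(Xᵢ=1) = 1/8.
By linearity of expectation, E[X₁+…+X_8] = 8·(1/8) = 1.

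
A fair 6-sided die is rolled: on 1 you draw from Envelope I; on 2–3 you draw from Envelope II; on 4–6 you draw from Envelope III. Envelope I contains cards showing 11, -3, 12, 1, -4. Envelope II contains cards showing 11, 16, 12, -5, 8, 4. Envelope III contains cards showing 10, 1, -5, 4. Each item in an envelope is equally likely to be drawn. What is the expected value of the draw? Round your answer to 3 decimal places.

4.372

E[X | Envelope I] = (11 − 3 + 12 + 1 − 4)/5 = 17/5
E[X | Envelope II] = (11 + 16 + 12 − 5 + 8 + 4)/6 = 23/3
E[X | Envelope III] = (10 + 1 − 5 + 4)/4 = 5/2
E[X] = (1/6)·17/5 + (1/3)·23/3 + (1/2)·5/2 = 787/180 ≈ 4.372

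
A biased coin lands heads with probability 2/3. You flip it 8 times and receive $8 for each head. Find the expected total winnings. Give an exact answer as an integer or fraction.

128/3 dollars

E[#heads] = 8·2/3 = 16/3 (linearity over flips).
E[winnings] = 8·16/3 = 128/3.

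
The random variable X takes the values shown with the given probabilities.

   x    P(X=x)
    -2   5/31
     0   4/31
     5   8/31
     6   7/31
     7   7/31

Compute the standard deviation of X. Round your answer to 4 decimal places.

E[X] = 121/31, E[X²] = 815/31
Var(X) = E[X²] − (E[X])² = 815/31 − 14641/961 = 10624/961
SD(X) = √(10624/961) ≈ 3.3249

3.3249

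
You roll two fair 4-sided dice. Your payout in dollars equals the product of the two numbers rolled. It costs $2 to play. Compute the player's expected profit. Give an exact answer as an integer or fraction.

17/4 dollars

Distribution of the product of the two numbers rolled: 1 w.p. 1/16, 2 w.p. 1/8, 3 w.p. 1/8, 4 w.p. 3/16, 6 w.p. 1/8, 8 w.p. 1/8, …
E[payout] = (1/16)·1 + (1/8)·2 + (1/8)·3 + (3/16)·4 + (1/8)·6 + (1/8)·8 + (1/16)·9 + (1/8)·12 + (1/16)·16 = 25/4
Expected profit = 25/4 − 2 = 17/4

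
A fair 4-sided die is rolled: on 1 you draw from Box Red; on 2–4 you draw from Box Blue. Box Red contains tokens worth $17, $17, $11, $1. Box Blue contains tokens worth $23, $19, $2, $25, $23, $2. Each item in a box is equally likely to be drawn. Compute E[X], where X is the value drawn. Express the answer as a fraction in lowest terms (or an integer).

E[X | Box Red] = (17 + 17 + 11 + 1)/4 = 23/2
E[X | Box Blue] = (23 + 19 + 2 + 25 + 23 + 2)/6 = 47/3
E[X] = (1/4)·23/2 + (3/4)·47/3 = 117/8

117/8 dollars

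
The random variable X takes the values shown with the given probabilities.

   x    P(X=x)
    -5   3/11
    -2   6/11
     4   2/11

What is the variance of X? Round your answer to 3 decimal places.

8.926

E[X] = (3/11)·(-5) + (6/11)·(-2) + (2/11)·4 = -19/11
E[X²] = (3/11)·25 + (6/11)·4 + (2/11)·16 = 131/11
Var(X) = 131/11 − (-19/11)² = 1080/121 ≈ 8.926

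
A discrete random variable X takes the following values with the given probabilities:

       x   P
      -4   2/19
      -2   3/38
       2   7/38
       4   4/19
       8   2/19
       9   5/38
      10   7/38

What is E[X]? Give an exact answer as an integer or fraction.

9/2

E[X] = (2/19)·(-4) + (3/38)·(-2) + (7/38)·2 + (4/19)·4 + (2/19)·8 + (5/38)·9 + (7/38)·10
     = 9/2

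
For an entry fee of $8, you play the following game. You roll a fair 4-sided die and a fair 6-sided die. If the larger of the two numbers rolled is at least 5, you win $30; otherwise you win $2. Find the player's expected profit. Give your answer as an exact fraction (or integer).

E[payout] = (2/3)·2 + (1/3)·30 = 34/3
Expected profit = 34/3 − 8 = 10/3

10/3 dollars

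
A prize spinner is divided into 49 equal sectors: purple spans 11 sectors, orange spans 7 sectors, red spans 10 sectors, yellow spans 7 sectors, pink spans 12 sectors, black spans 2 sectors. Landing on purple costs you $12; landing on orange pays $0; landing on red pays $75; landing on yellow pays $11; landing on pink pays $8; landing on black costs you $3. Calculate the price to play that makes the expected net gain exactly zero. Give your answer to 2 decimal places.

$16.02

E[payout] = (11/49)·(-12) + (7/49)·0 + (10/49)·75 + (7/49)·11 + (12/49)·8 + (2/49)·(-3) = 785/49
Fair fee = E[payout] = 785/49 ≈ $16.02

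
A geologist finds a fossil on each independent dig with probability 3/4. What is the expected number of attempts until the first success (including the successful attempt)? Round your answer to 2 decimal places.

1.33

For a geometric distribution, E[trials] = 1/p = 1/(3/4) = 4/3.
≈ 1.33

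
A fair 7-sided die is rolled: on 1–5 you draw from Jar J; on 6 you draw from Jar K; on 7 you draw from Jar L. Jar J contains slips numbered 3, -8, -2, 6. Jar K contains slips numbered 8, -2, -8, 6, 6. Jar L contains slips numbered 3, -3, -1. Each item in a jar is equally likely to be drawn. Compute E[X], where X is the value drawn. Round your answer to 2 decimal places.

0.06

E[X | Jar J] = (3 − 8 − 2 + 6)/4 = -1/4
E[X | Jar K] = (8 − 2 − 8 + 6 + 6)/5 = 2
E[X | Jar L] = (3 − 3 − 1)/3 = -1/3
E[X] = (5/7)·(-1/4) + (1/7)·2 + (1/7)·(-1/3) = 5/84 ≈ 0.06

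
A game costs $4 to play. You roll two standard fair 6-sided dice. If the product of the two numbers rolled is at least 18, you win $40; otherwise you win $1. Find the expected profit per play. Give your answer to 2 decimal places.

E[payout] = (13/18)·1 + (5/18)·40 = 71/6
Expected profit = 71/6 − 4 = 47/6 ≈ $7.83

$7.83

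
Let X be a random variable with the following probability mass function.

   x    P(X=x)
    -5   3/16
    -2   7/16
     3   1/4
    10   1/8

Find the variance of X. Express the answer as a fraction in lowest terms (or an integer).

5415/256

E[X] = (3/16)·(-5) + (7/16)·(-2) + (1/4)·3 + (1/8)·10 = 3/16
E[X²] = (3/16)·25 + (7/16)·4 + (1/4)·9 + (1/8)·100 = 339/16
Var(X) = 339/16 − (3/16)² = 5415/256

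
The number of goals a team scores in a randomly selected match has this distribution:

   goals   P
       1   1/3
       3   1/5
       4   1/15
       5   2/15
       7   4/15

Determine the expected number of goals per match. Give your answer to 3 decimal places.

3.733

E[X] = (1/3)·1 + (1/5)·3 + (1/15)·4 + (2/15)·5 + (4/15)·7
     = 56/15 ≈ 3.733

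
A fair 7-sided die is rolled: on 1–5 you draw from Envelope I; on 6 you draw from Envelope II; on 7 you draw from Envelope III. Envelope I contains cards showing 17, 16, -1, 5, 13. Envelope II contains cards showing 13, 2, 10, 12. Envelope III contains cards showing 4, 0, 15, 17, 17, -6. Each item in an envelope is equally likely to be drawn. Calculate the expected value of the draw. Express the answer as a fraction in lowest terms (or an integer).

115/12

E[X | Envelope I] = (17 + 16 − 1 + 5 + 13)/5 = 10
E[X | Envelope II] = (13 + 2 + 10 + 12)/4 = 37/4
E[X | Envelope III] = (4 + 0 + 15 + 17 + 17 − 6)/6 = 47/6
E[X] = (5/7)·10 + (1/7)·37/4 + (1/7)·47/6 = 115/12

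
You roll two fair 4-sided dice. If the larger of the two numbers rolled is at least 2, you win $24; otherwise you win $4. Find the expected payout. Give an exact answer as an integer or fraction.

E[payout] = (1/16)·4 + (15/16)·24 = 91/4

91/4 dollars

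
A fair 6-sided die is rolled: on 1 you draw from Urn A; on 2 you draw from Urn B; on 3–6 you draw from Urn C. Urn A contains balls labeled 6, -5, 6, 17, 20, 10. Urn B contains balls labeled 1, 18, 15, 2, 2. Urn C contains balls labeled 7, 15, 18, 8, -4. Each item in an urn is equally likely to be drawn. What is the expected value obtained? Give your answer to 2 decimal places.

8.63

E[X | Urn A] = (6 − 5 + 6 + 17 + 20 + 10)/6 = 9
E[X | Urn B] = (1 + 18 + 15 + 2 + 2)/5 = 38/5
E[X | Urn C] = (7 + 15 + 18 + 8 − 4)/5 = 44/5
E[X] = (1/6)·9 + (1/6)·38/5 + (2/3)·44/5 = 259/30 ≈ 8.63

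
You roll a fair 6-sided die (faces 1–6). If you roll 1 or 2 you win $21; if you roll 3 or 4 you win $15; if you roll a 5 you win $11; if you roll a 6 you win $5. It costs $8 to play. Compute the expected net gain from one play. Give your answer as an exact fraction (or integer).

E[payout] = (1/6)·5 + (1/6)·11 + (1/3)·15 + (1/3)·21 = 44/3
Expected profit = 44/3 − 8 = 20/3

20/3 dollars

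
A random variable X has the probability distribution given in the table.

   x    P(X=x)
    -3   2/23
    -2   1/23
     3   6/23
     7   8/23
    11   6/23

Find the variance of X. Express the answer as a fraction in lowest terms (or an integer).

10038/529

E[X] = (2/23)·(-3) + (1/23)·(-2) + (6/23)·3 + (8/23)·7 + (6/23)·11 = 132/23
E[X²] = (2/23)·9 + (1/23)·4 + (6/23)·9 + (8/23)·49 + (6/23)·121 = 1194/23
Var(X) = 1194/23 − (132/23)² = 10038/529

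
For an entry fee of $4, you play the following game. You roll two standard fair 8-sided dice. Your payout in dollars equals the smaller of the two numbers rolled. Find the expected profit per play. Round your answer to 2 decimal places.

Distribution of the smaller of the two numbers rolled: 1 w.p. 15/64, 2 w.p. 13/64, 3 w.p. 11/64, 4 w.p. 9/64, 5 w.p. 7/64, 6 w.p. 5/64, …
E[payout] = (15/64)·1 + (13/64)·2 + (11/64)·3 + (9/64)·4 + (7/64)·5 + (5/64)·6 + (3/64)·7 + (1/64)·8 = 51/16
Expected profit = 51/16 − 4 = -13/16 ≈ -$0.81

-$0.81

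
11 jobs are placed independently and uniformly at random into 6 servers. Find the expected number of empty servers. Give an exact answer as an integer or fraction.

Let Xⱼ=1 if server j is empty. P(Xⱼ=1) = ((6-1)/6)^11 = 48828125/362797056.
By linearity, E[#empty] = 6·48828125/362797056 = 48828125/60466176.

48828125/60466176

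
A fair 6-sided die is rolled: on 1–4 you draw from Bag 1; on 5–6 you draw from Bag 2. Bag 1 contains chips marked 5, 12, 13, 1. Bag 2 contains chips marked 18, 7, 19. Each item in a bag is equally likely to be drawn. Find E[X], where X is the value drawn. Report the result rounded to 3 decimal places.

10.056

E[X | Bag 1] = (5 + 12 + 13 + 1)/4 = 31/4
E[X | Bag 2] = (18 + 7 + 19)/3 = 44/3
E[X] = (2/3)·31/4 + (1/3)·44/3 = 181/18 ≈ 10.056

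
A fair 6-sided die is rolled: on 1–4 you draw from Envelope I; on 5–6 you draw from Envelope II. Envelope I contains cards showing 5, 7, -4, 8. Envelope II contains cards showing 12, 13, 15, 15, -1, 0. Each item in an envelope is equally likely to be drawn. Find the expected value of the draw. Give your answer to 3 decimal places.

E[X | Envelope I] = (5 + 7 − 4 + 8)/4 = 4
E[X | Envelope II] = (12 + 13 + 15 + 15 − 1 + 0)/6 = 9
E[X] = (2/3)·4 + (1/3)·9 = 17/3 ≈ 5.667

5.667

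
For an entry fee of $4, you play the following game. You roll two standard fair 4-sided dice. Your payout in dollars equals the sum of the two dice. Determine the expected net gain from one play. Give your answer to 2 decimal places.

$1.00

Distribution of the sum of the two dice: 2 w.p. 1/16, 3 w.p. 1/8, 4 w.p. 3/16, 5 w.p. 1/4, 6 w.p. 3/16, 7 w.p. 1/8, …
E[payout] = (1/16)·2 + (1/8)·3 + (3/16)·4 + (1/4)·5 + (3/16)·6 + (1/8)·7 + (1/16)·8 = 5
Expected profit = 5 − 4 = 1 ≈ $1.00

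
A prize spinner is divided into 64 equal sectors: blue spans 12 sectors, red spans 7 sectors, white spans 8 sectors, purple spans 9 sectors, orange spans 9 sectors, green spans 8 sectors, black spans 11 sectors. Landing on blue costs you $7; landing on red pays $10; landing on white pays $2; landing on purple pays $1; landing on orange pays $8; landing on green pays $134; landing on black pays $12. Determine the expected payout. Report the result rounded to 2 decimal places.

E[payout] = (12/64)·(-7) + (7/64)·10 + (8/64)·2 + (9/64)·1 + (9/64)·8 + (8/64)·134 + (11/64)·12 = 1287/64
≈ $20.11

$20.11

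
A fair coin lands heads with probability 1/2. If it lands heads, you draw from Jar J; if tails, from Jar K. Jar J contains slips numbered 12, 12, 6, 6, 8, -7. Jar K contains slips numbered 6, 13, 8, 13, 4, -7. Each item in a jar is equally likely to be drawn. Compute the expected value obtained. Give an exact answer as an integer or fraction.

E[X | Jar J] = (12 + 12 + 6 + 6 + 8 − 7)/6 = 37/6
E[X | Jar K] = (6 + 13 + 8 + 13 + 4 − 7)/6 = 37/6
E[X] = (1/2)·37/6 + (1/2)·37/6 = 37/6

37/6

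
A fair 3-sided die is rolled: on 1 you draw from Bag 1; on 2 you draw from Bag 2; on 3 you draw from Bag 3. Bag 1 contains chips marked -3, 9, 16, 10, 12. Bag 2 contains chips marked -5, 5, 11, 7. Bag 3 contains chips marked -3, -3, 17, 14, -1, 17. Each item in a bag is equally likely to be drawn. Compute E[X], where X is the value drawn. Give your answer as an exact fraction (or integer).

302/45

E[X | Bag 1] = (-3 + 9 + 16 + 10 + 12)/5 = 44/5
E[X | Bag 2] = (-5 + 5 + 11 + 7)/4 = 9/2
E[X | Bag 3] = (-3 − 3 + 17 + 14 − 1 + 17)/6 = 41/6
E[X] = (1/3)·44/5 + (1/3)·9/2 + (1/3)·41/6 = 302/45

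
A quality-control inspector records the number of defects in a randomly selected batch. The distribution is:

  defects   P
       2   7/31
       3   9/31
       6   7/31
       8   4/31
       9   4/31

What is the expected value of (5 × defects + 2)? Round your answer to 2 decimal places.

26.35

E[5x+2] = (7/31)·12 + (9/31)·17 + (7/31)·32 + (4/31)·42 + (4/31)·47
     = 817/31 ≈ 26.35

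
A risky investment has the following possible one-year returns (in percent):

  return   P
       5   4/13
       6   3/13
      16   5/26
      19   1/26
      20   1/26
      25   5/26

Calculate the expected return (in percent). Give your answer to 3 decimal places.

E[X] = (4/13)·5 + (3/13)·6 + (5/26)·16 + (1/26)·19 + (1/26)·20 + (5/26)·25
     = 160/13 ≈ 12.308

12.308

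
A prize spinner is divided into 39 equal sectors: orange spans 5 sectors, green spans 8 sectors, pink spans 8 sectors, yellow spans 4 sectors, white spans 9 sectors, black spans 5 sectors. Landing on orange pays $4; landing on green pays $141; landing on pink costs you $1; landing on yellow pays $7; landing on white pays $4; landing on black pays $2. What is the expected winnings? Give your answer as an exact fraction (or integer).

1214/39 dollars

E[payout] = (5/39)·4 + (8/39)·141 + (8/39)·(-1) + (4/39)·7 + (9/39)·4 + (5/39)·2 = 1214/39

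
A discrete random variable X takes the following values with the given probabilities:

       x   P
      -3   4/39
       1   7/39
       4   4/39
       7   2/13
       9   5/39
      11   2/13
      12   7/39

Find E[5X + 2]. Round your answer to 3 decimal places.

E[5x+2] = (4/39)·(-13) + (7/39)·7 + (4/39)·22 + (2/13)·37 + (5/39)·47 + (2/13)·57 + (7/39)·62
     = 1318/39 ≈ 33.795

33.795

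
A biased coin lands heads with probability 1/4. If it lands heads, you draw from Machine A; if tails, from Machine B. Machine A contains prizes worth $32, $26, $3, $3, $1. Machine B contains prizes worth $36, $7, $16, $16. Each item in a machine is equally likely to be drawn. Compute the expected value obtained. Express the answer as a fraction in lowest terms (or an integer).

E[X | Machine A] = (32 + 26 + 3 + 3 + 1)/5 = 13
E[X | Machine B] = (36 + 7 + 16 + 16)/4 = 75/4
E[X] = (1/4)·13 + (3/4)·75/4 = 277/16

277/16 dollars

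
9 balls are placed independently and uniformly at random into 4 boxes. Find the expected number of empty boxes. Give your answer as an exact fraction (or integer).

Let Xⱼ=1 if box j is empty. P(Xⱼ=1) = ((4-1)/4)^9 = 19683/262144.
By linearity, E[#empty] = 4·19683/262144 = 19683/65536.

19683/65536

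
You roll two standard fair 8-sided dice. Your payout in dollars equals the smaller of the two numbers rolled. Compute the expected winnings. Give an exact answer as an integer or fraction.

51/16 dollars

Distribution of the smaller of the two numbers rolled: 1 w.p. 15/64, 2 w.p. 13/64, 3 w.p. 11/64, 4 w.p. 9/64, 5 w.p. 7/64, 6 w.p. 5/64, …
E[payout] = (15/64)·1 + (13/64)·2 + (11/64)·3 + (9/64)·4 + (7/64)·5 + (5/64)·6 + (3/64)·7 + (1/64)·8 = 51/16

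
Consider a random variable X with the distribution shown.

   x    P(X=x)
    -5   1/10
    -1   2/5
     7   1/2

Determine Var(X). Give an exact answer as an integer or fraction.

516/25

E[X] = (1/10)·(-5) + (2/5)·(-1) + (1/2)·7 = 13/5
E[X²] = (1/10)·25 + (2/5)·1 + (1/2)·49 = 137/5
Var(X) = 137/5 − (13/5)² = 516/25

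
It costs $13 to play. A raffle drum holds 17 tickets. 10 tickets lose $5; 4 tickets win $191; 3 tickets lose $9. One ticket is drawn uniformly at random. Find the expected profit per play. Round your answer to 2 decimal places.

$27.41

E[payout] = (10/17)·(-5) + (4/17)·191 + (3/17)·(-9) = 687/17
Expected profit = 687/17 − 13 = 466/17 ≈ $27.41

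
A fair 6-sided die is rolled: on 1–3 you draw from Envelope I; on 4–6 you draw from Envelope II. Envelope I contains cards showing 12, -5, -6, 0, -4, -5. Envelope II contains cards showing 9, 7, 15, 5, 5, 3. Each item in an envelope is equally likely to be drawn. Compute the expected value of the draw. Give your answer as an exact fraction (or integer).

E[X | Envelope I] = (12 − 5 − 6 + 0 − 4 − 5)/6 = -4/3
E[X | Envelope II] = (9 + 7 + 15 + 5 + 5 + 3)/6 = 22/3
E[X] = (1/2)·(-4/3) + (1/2)·22/3 = 3

3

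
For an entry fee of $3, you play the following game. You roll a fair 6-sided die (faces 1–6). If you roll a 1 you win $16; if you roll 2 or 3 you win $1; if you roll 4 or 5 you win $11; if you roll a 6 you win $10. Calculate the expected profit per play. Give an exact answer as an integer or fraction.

E[payout] = (1/3)·1 + (1/6)·10 + (1/3)·11 + (1/6)·16 = 25/3
Expected profit = 25/3 − 3 = 16/3

16/3 dollars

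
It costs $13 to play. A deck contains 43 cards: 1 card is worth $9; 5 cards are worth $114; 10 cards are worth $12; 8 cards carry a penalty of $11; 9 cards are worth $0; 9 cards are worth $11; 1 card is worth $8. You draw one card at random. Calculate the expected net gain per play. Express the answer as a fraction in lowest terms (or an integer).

E[payout] = (1/43)·9 + (5/43)·114 + (10/43)·12 + (8/43)·(-11) + (9/43)·0 + (9/43)·11 + (1/43)·8 = 718/43
Expected profit = 718/43 − 13 = 159/43

159/43 dollars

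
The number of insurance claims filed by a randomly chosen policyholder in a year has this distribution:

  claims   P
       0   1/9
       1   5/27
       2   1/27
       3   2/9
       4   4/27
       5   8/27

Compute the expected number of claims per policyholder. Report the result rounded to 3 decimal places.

3.000

E[X] = (1/9)·0 + (5/27)·1 + (1/27)·2 + (2/9)·3 + (4/27)·4 + (8/27)·5
     = 3 ≈ 3.000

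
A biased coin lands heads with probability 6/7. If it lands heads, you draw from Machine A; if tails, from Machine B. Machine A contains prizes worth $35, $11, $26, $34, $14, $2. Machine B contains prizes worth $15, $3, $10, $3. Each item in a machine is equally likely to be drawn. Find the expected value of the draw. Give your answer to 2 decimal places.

E[X | Machine A] = (35 + 11 + 26 + 34 + 14 + 2)/6 = 61/3
E[X | Machine B] = (15 + 3 + 10 + 3)/4 = 31/4
E[X] = (6/7)·61/3 + (1/7)·31/4 = 519/28 ≈ 18.54

$18.54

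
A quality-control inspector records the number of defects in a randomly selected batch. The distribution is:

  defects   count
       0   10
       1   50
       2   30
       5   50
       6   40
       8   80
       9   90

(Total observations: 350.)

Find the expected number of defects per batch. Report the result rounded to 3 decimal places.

5.857

Total = 350, so P(defects=0) = 10/350, etc.
E[X] = (1/35)·0 + (1/7)·1 + (3/35)·2 + (1/7)·5 + (4/35)·6 + (8/35)·8 + (9/35)·9
     = 41/7 ≈ 5.857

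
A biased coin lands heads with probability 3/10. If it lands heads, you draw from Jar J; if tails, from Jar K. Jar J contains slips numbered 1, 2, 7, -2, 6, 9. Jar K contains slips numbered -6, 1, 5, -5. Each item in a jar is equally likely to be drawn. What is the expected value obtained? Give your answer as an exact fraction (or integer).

E[X | Jar J] = (1 + 2 + 7 − 2 + 6 + 9)/6 = 23/6
E[X | Jar K] = (-6 + 1 + 5 − 5)/4 = -5/4
E[X] = (3/10)·23/6 + (7/10)·(-5/4) = 11/40

11/40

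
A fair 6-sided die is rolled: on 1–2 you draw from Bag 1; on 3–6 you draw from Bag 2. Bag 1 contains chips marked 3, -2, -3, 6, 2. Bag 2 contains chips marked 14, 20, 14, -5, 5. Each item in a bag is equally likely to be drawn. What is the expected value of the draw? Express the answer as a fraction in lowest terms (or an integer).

E[X | Bag 1] = (3 − 2 − 3 + 6 + 2)/5 = 6/5
E[X | Bag 2] = (14 + 20 + 14 − 5 + 5)/5 = 48/5
E[X] = (1/3)·6/5 + (2/3)·48/5 = 34/5

34/5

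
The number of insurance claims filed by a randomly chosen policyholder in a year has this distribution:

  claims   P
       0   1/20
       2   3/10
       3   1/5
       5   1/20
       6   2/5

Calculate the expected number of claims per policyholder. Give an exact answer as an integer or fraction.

E[X] = (1/20)·0 + (3/10)·2 + (1/5)·3 + (1/20)·5 + (2/5)·6
     = 77/20

77/20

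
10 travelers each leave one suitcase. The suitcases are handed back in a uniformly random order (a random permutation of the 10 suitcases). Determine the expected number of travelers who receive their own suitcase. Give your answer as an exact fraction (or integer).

Let Xᵢ = 1 if person i gets their own suitcase. For each i, P(Xᵢ=1) = 1/10.
By linearity of expectation, E[X₁+…+X_10] = 10·(1/10) = 1.

1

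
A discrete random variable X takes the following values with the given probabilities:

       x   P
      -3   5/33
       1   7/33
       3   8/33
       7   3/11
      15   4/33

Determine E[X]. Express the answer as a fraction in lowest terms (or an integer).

E[X] = (5/33)·(-3) + (7/33)·1 + (8/33)·3 + (3/11)·7 + (4/33)·15
     = 139/33

139/33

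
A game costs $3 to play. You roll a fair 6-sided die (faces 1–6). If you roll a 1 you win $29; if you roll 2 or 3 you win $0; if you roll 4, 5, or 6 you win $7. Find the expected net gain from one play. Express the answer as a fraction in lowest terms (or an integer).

E[payout] = (1/3)·0 + (1/2)·7 + (1/6)·29 = 25/3
Expected profit = 25/3 − 3 = 16/3

16/3 dollars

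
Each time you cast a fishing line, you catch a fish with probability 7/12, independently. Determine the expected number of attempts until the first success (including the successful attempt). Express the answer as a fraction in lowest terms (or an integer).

For a geometric distribution, E[trials] = 1/p = 1/(7/12) = 12/7.

12/7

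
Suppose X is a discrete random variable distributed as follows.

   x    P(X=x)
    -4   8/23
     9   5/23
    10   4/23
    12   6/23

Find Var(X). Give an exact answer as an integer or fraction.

25706/529

E[X] = (8/23)·(-4) + (5/23)·9 + (4/23)·10 + (6/23)·12 = 125/23
E[X²] = (8/23)·16 + (5/23)·81 + (4/23)·100 + (6/23)·144 = 1797/23
Var(X) = 1797/23 − (125/23)² = 25706/529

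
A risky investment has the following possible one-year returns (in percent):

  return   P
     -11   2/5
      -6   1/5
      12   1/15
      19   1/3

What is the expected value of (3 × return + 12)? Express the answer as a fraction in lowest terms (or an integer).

E[3x+12] = (2/5)·(-21) + (1/5)·(-6) + (1/15)·48 + (1/3)·69
     = 83/5

83/5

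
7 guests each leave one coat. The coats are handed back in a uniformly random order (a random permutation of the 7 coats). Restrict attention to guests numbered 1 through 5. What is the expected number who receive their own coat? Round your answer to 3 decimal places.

Let Xᵢ = 1 if person i gets their own coat. For each i, P(Xᵢ=1) = 1/7.
By linearity of expectation, E[X₁+…+X_5] = 5·(1/7) = 5/7.
≈ 0.714

0.714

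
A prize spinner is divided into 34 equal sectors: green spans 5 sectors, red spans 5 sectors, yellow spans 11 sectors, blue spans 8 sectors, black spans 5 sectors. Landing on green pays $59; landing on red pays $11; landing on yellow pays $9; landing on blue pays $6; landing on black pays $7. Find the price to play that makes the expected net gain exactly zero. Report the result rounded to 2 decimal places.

$15.65

E[payout] = (5/34)·59 + (5/34)·11 + (11/34)·9 + (8/34)·6 + (5/34)·7 = 266/17
Fair fee = E[payout] = 266/17 ≈ $15.65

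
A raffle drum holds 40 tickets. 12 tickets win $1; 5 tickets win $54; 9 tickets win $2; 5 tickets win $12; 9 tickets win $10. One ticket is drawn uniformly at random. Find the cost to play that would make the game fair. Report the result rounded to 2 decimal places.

$11.25

E[payout] = (12/40)·1 + (5/40)·54 + (9/40)·2 + (5/40)·12 + (9/40)·10 = 45/4
Fair fee = E[payout] = 45/4 ≈ $11.25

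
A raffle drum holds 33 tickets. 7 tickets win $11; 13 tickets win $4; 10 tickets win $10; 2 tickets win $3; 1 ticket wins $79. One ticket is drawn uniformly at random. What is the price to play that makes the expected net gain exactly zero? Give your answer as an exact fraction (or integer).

E[payout] = (7/33)·11 + (13/33)·4 + (10/33)·10 + (2/33)·3 + (1/33)·79 = 314/33
Fair fee = E[payout] = 314/33

314/33 dollars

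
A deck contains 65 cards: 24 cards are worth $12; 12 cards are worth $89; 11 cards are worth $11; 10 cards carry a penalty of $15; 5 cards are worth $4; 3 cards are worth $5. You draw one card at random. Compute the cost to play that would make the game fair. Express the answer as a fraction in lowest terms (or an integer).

E[payout] = (24/65)·12 + (12/65)·89 + (11/65)·11 + (10/65)·(-15) + (5/65)·4 + (3/65)·5 = 1362/65
Fair fee = E[payout] = 1362/65

1362/65 dollars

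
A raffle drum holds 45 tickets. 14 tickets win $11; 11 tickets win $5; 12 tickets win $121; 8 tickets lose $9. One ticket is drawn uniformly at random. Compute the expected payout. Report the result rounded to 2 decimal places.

E[payout] = (14/45)·11 + (11/45)·5 + (12/45)·121 + (8/45)·(-9) = 1589/45
≈ $35.31

$35.31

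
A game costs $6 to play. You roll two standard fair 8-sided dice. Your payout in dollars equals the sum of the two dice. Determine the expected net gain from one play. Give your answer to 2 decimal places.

Distribution of the sum of the two dice: 2 w.p. 1/64, 3 w.p. 1/32, 4 w.p. 3/64, 5 w.p. 1/16, 6 w.p. 5/64, 7 w.p. 3/32, …
E[payout] = (1/64)·2 + (1/32)·3 + (3/64)·4 + (1/16)·5 + (5/64)·6 + (3/32)·7 + (7/64)·8 + (1/8)·9 + (7/64)·10 + (3/32)·11 + (5/64)·12 + (1/16)·13 + (3/64)·14 + (1/32)·15 + (1/64)·16 = 9
Expected profit = 9 − 6 = 3 ≈ $3.00

$3.00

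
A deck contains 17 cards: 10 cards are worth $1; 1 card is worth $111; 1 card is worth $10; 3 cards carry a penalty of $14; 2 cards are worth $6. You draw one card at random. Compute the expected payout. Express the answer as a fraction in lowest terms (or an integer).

101/17 dollars

E[payout] = (10/17)·1 + (1/17)·111 + (1/17)·10 + (3/17)·(-14) + (2/17)·6 = 101/17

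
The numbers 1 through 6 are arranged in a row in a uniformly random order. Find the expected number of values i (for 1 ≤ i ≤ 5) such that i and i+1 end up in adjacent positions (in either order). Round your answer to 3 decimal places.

1.667

For each i ∈ {1,…,5}, let Xᵢ = 1 if i and i+1 are adjacent. P(Xᵢ=1) = 2·(6−1)!/6! = 2/6.
By linearity, E[ΣXᵢ] = (5)·(2/6) = 5/3.
≈ 1.667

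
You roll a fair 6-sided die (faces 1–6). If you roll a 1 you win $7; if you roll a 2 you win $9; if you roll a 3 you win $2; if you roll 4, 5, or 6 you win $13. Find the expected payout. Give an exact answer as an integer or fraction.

E[payout] = (1/6)·2 + (1/6)·7 + (1/6)·9 + (1/2)·13 = 19/2

19/2 dollars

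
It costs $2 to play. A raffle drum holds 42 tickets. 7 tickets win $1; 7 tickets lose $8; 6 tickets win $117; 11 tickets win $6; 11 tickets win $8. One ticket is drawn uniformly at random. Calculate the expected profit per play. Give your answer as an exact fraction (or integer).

241/14 dollars

E[payout] = (7/42)·1 + (7/42)·(-8) + (6/42)·117 + (11/42)·6 + (11/42)·8 = 269/14
Expected profit = 269/14 − 2 = 241/14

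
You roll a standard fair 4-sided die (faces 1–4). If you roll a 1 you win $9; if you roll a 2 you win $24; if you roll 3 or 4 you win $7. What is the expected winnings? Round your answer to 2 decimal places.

E[payout] = (1/2)·7 + (1/4)·9 + (1/4)·24 = 47/4
≈ $11.75

$11.75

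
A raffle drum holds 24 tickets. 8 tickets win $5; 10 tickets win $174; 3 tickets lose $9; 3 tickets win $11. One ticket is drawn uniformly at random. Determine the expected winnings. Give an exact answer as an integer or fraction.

893/12 dollars

E[payout] = (8/24)·5 + (10/24)·174 + (3/24)·(-9) + (3/24)·11 = 893/12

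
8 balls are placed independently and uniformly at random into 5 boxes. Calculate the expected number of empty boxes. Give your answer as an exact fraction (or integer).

Let Xⱼ=1 if box j is empty. P(Xⱼ=1) = ((5-1)/5)^8 = 65536/390625.
By linearity, E[#empty] = 5·65536/390625 = 65536/78125.

65536/78125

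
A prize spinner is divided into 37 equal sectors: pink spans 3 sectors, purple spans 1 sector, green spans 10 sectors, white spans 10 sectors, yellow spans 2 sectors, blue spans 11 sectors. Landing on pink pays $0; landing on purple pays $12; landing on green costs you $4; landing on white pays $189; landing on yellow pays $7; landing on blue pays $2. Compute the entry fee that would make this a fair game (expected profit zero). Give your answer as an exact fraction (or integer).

E[payout] = (3/37)·0 + (1/37)·12 + (10/37)·(-4) + (10/37)·189 + (2/37)·7 + (11/37)·2 = 1898/37
Fair fee = E[payout] = 1898/37

1898/37 dollars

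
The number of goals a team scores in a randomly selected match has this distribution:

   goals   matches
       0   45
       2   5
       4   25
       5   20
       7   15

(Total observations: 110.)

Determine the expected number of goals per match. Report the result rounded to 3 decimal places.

Total = 110, so P(goals=0) = 45/110, etc.
E[X] = (9/22)·0 + (1/22)·2 + (5/22)·4 + (2/11)·5 + (3/22)·7
     = 63/22 ≈ 2.864

2.864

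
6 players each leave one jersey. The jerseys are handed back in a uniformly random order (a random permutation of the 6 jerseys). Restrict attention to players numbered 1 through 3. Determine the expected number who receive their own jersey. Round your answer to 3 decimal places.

Let Xᵢ = 1 if person i gets their own jersey. For each i, P(Xᵢ=1) = 1/6.
By linearity of expectation, E[X₁+…+X_3] = 3·(1/6) = 1/2.
≈ 0.500

0.500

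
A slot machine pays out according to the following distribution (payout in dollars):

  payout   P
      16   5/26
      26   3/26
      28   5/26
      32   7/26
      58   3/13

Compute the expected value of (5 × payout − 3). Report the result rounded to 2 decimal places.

E[5x-3] = (5/26)·77 + (3/26)·127 + (5/26)·137 + (7/26)·157 + (3/13)·287
     = 2136/13 ≈ 164.31

164.31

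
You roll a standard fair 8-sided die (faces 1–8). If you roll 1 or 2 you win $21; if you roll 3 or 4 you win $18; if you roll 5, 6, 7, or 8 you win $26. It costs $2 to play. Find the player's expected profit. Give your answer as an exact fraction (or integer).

83/4 dollars

E[payout] = (1/4)·18 + (1/4)·21 + (1/2)·26 = 91/4
Expected profit = 91/4 − 2 = 83/4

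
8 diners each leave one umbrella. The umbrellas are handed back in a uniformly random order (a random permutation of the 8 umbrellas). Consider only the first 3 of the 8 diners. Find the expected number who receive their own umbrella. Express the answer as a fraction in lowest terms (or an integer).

Let Xᵢ = 1 if person i gets their own umbrella. For each i, P(Xᵢ=1) = 1/8.
By linearity of expectation, E[X₁+…+X_3] = 3·(1/8) = 3/8.

3/8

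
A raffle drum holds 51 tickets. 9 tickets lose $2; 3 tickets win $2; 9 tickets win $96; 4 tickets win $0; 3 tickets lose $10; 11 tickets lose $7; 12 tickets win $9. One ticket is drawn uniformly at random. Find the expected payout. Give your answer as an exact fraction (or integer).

853/51 dollars

E[payout] = (9/51)·(-2) + (3/51)·2 + (9/51)·96 + (4/51)·0 + (3/51)·(-10) + (11/51)·(-7) + (12/51)·9 = 853/51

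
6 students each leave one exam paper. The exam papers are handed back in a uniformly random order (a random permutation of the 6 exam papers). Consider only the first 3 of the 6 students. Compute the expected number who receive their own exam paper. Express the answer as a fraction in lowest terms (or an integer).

Let Xᵢ = 1 if person i gets their own exam paper. For each i, P(Xᵢ=1) = 1/6.
By linearity of expectation, E[X₁+…+X_3] = 3·(1/6) = 1/2.

1/2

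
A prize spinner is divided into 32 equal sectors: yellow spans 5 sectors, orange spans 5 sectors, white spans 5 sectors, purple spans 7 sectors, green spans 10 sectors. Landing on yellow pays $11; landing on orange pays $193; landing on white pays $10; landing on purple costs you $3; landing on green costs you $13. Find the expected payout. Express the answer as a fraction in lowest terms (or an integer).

919/32 dollars

E[payout] = (5/32)·11 + (5/32)·193 + (5/32)·10 + (7/32)·(-3) + (10/32)·(-13) = 919/32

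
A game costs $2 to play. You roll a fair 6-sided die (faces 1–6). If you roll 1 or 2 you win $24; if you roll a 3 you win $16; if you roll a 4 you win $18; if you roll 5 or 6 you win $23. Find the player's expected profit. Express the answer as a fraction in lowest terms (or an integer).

58/3 dollars

E[payout] = (1/6)·16 + (1/6)·18 + (1/3)·23 + (1/3)·24 = 64/3
Expected profit = 64/3 − 2 = 58/3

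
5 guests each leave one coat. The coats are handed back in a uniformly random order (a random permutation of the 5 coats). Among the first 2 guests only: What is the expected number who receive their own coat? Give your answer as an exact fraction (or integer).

2/5

Let Xᵢ = 1 if person i gets their own coat. For each i, P(Xᵢ=1) = 1/5.
By linearity of expectation, E[X₁+…+X_2] = 2·(1/5) = 2/5.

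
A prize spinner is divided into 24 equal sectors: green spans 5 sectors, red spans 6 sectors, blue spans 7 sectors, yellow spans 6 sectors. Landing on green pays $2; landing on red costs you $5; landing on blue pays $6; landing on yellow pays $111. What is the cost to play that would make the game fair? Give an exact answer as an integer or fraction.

86/3 dollars

E[payout] = (5/24)·2 + (6/24)·(-5) + (7/24)·6 + (6/24)·111 = 86/3
Fair fee = E[payout] = 86/3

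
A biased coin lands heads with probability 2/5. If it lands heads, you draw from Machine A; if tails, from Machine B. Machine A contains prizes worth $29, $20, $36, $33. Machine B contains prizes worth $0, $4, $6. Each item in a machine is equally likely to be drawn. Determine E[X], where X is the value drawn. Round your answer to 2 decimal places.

$13.80

E[X | Machine A] = (29 + 20 + 36 + 33)/4 = 59/2
E[X | Machine B] = (0 + 4 + 6)/3 = 10/3
E[X] = (2/5)·59/2 + (3/5)·10/3 = 69/5 ≈ 13.80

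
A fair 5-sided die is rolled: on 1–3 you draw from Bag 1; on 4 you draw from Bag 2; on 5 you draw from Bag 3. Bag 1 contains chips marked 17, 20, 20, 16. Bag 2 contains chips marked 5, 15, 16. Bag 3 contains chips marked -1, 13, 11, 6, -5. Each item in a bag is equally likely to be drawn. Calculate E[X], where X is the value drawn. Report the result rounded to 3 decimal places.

E[X | Bag 1] = (17 + 20 + 20 + 16)/4 = 73/4
E[X | Bag 2] = (5 + 15 + 16)/3 = 12
E[X | Bag 3] = (-1 + 13 + 11 + 6 − 5)/5 = 24/5
E[X] = (3/5)·73/4 + (1/5)·12 + (1/5)·24/5 = 1431/100 ≈ 14.310

14.310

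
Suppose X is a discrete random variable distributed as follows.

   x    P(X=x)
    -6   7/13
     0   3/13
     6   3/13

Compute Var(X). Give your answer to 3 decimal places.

E[X] = (7/13)·(-6) + (3/13)·0 + (3/13)·6 = -24/13
E[X²] = (7/13)·36 + (3/13)·0 + (3/13)·36 = 360/13
Var(X) = 360/13 − (-24/13)² = 4104/169 ≈ 24.284

24.284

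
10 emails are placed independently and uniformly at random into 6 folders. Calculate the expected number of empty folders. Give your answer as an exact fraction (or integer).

9765625/10077696

Let Xⱼ=1 if folder j is empty. P(Xⱼ=1) = ((6-1)/6)^10 = 9765625/60466176.
By linearity, E[#empty] = 6·9765625/60466176 = 9765625/10077696.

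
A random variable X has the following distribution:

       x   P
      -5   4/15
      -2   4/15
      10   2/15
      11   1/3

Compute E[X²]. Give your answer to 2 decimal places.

61.40

E[X²] = (4/15)·25 + (4/15)·4 + (2/15)·100 + (1/3)·121
     = 307/5 ≈ 61.40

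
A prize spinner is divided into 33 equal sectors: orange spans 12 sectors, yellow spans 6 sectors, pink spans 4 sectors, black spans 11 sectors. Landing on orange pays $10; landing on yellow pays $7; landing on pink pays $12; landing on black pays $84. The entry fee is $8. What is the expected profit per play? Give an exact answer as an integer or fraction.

290/11 dollars

E[payout] = (12/33)·10 + (6/33)·7 + (4/33)·12 + (11/33)·84 = 378/11
Expected profit = 378/11 − 8 = 290/11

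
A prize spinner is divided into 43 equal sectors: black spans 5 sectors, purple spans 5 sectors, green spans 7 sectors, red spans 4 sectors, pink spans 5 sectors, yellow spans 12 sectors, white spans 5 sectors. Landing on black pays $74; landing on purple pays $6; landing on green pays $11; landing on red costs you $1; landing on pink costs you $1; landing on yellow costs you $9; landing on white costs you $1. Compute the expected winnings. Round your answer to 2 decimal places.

E[payout] = (5/43)·74 + (5/43)·6 + (7/43)·11 + (4/43)·(-1) + (5/43)·(-1) + (12/43)·(-9) + (5/43)·(-1) = 355/43
≈ $8.26

$8.26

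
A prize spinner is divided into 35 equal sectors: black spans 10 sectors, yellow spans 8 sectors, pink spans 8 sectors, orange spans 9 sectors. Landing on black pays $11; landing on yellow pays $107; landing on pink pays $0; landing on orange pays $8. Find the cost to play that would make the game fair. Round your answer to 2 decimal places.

$29.66

E[payout] = (10/35)·11 + (8/35)·107 + (8/35)·0 + (9/35)·8 = 1038/35
Fair fee = E[payout] = 1038/35 ≈ $29.66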